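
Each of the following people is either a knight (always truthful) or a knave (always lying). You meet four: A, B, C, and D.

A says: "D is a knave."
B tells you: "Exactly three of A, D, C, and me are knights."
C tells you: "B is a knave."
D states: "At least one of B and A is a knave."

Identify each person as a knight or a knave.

A: knave, B: knave, C: knight, D: knight

Consider A. Suppose A is a knight.
Then no assignment of the remaining roles makes every statement match its speaker's type — contradiction.
So A is a knave.
With that fixed, D's statement is true, so D is a knight.
Consider B. Suppose B is a knight.
Then no assignment of the remaining roles makes every statement match its speaker's type — contradiction.
So B is a knave.
With that fixed, C's statement is true, so C is a knight.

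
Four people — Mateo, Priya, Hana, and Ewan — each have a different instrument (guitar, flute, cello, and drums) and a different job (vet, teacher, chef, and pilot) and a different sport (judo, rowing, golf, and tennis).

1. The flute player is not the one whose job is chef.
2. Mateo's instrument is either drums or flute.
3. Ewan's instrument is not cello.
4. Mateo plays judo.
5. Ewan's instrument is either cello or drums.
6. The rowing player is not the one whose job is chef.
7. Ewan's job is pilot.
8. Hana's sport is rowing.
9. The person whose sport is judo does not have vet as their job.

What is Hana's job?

vet

With clues 1–7, pilot is impossible for Hana's job.
With clues 1–8, chef is impossible for Hana's job.
With clues 1–9, teacher is impossible for Hana's job.
That leaves vet.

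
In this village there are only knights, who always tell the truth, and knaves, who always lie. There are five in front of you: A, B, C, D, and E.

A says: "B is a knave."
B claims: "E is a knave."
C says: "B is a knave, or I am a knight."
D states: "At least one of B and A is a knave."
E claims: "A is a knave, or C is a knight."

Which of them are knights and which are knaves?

A: knight, B: knave, C: knight, D: knight, E: knight

Consider A. Suppose A is a knave.
Then no assignment of the remaining roles makes every statement match its speaker's type — contradiction.
So A is a knight.
Consider B. Suppose B is a knight.
Then A's statement comes out false, contradicting A being a knight.
So B is a knave.
With that fixed, C's statement is true, so C is a knight.
With that fixed, D's statement is true, so D is a knight.
With that fixed, E's statement is true, so E is a knight.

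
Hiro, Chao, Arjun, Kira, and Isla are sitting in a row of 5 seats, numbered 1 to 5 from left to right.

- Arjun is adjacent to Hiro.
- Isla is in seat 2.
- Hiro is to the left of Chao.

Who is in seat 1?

With clues 1–2, Arjun, Hiro, and Isla are ruled out for seat 1.
With clues 1–3, Chao is ruled out for seat 1.
So seat 1 is Kira.

Kira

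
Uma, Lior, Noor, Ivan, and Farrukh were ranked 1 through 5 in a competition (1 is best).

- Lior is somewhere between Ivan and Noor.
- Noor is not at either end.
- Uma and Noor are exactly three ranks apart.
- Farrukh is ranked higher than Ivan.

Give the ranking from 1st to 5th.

Farrukh, Noor, Lior, Ivan, Uma

From clue 1: Lior is in {2,3,4}.
From clues 1–3: Lior → rank 3.
From clues 1–4: Farrukh → rank 1, Noor → rank 2, Ivan → rank 4, Uma → rank 5.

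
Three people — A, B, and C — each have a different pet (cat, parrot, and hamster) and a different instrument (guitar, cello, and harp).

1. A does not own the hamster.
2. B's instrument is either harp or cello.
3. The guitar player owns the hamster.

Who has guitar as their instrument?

C

With clues 1–2, B is impossible for the one with instrument guitar.
With clues 1–3, A is impossible for the one with instrument guitar.
That leaves C.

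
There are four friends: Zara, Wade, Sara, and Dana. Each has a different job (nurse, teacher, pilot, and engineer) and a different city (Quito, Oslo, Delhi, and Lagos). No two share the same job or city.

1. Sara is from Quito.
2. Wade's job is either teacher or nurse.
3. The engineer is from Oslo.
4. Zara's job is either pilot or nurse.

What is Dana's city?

Clue 1 rules out Quito for Dana's city.
With clues 1–4, Delhi and Lagos are impossible for Dana's city.
That leaves Oslo.

Oslo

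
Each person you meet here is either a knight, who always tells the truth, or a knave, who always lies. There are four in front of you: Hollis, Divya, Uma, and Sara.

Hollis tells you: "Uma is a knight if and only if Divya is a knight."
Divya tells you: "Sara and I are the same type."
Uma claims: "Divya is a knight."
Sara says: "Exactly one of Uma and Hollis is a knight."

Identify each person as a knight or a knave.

Consider Hollis. Suppose Hollis is a knave.
Then no assignment of the remaining roles makes every statement match its speaker's type — contradiction.
So Hollis is a knight.
Consider Divya. Suppose Divya is a knight.
Then no assignment of the remaining roles makes every statement match its speaker's type — contradiction.
So Divya is a knave.
With that fixed, Uma's statement is false, so Uma is a knave.
With that fixed, Sara's statement is true, so Sara is a knight.

Hollis: knight, Divya: knave, Uma: knave, Sara: knight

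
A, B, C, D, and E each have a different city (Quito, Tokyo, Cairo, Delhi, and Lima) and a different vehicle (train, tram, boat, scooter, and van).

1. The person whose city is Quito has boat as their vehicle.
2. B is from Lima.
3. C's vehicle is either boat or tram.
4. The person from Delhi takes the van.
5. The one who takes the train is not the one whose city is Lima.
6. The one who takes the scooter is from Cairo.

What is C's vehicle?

boat

With clues 1–3, scooter, train, and van are impossible for C's vehicle.
With clues 1–6, tram is impossible for C's vehicle.
That leaves boat.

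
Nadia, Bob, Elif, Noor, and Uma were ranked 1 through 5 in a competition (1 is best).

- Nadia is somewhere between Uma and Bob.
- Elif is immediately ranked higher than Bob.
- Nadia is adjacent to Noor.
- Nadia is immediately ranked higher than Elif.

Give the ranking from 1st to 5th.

From clue 1: Nadia is in {2,3,4}.
From clues 1–3: Bob is in {2,5}.
From clues 1–4: Uma → rank 1, Noor → rank 2, Nadia → rank 3, Elif → rank 4, Bob → rank 5.

Uma, Noor, Nadia, Elif, Bob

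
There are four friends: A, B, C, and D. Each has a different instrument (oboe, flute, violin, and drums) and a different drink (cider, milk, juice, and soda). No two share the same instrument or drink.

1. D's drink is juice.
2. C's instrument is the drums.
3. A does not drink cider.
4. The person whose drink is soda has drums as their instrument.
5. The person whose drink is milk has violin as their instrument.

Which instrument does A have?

With clues 1–2, drums is impossible for A's instrument.
With clues 1–5, flute and oboe are impossible for A's instrument.
That leaves violin.

violin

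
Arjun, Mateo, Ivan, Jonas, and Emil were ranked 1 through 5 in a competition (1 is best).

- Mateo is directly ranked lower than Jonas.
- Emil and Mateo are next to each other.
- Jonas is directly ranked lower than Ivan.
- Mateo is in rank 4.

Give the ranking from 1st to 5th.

From clue 1: Mateo is in {2,3,4,5}.
From clues 1–2: Mateo is in {2,3,4}.
From clues 1–3: Arjun is in {1,5}.
From clues 1–4: Arjun → rank 1, Ivan → rank 2, Jonas → rank 3, Mateo → rank 4, Emil → rank 5.

Arjun, Ivan, Jonas, Mateo, Emil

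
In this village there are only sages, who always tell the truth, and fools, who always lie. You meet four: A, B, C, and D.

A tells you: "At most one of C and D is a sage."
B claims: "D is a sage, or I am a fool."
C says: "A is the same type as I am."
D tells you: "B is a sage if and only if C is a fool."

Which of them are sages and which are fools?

Consider A. Suppose A is a fool.
Then whichever role C has, C's statement has the wrong truth value — contradiction.
So A is a sage.
Consider B. Suppose B is a fool.
Then B's own statement would have to be false, but it can't be — contradiction.
So B is a sage.
Consider C. Suppose C is a sage.
Then no assignment of the remaining roles makes every statement match its speaker's type — contradiction.
So C is a fool.
With that fixed, D's statement is true, so D is a sage.

A: sage, B: sage, C: fool, D: sage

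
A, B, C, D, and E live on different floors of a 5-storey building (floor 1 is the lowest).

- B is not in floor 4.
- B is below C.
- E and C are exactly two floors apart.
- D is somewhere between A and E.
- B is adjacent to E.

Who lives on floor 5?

A

With clues 1–2, B is ruled out for floor 5.
With clues 1–4, C and D are ruled out for floor 5.
With clues 1–5, E is ruled out for floor 5.
So floor 5 is A.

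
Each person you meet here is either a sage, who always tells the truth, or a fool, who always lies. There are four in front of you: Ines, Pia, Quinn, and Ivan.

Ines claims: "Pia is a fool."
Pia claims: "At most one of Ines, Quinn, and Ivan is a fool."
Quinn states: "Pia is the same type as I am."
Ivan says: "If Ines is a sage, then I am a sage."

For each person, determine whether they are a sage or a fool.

Consider Ines. Suppose Ines is a sage.
Then no assignment of the remaining roles makes every statement match its speaker's type — contradiction.
So Ines is a fool.
With that fixed, Ivan's statement is true, so Ivan is a sage.
Consider Pia. Suppose Pia is a fool.
Then Ines's statement comes out true, contradicting Ines being a fool.
So Pia is a sage.
Consider Quinn. Suppose Quinn is a fool.
Then Pia's statement comes out false, contradicting Pia being a sage.
So Quinn is a sage.

Ines: fool, Pia: sage, Quinn: sage, Ivan: sage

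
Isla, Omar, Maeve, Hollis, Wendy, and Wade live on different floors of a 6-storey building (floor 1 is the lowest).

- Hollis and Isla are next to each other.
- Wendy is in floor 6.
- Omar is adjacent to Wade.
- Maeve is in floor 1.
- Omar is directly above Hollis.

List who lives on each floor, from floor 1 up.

From clues 1–2: Wendy → floor 6.
From clues 1–3: Maeve is in {1,3,5}.
From clues 1–4: Maeve → floor 1.
From clues 1–5: Isla → floor 2, Hollis → floor 3, Omar → floor 4, Wade → floor 5.

Maeve, Isla, Hollis, Omar, Wade, Wendy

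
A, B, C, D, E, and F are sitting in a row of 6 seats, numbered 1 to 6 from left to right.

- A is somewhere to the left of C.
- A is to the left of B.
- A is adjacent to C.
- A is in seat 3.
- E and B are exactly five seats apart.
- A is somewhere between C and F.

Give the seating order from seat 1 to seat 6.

E, F, A, C, D, B

From clue 1: A is in {1,2,3,4,5}.
From clues 1–2: A is in {1,2,3,4}.
From clues 1–4: A → seat 3, C → seat 4.
From clues 1–5: E → seat 1, B → seat 6.
From clues 1–6: F → seat 2, D → seat 5.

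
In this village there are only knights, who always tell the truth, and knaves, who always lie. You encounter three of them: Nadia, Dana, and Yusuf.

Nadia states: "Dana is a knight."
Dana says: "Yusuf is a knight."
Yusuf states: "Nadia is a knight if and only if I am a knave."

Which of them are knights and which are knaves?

Nadia: knave, Dana: knave, Yusuf: knave

Consider Nadia. Suppose Nadia is a knight.
Then whichever role Yusuf has, Yusuf's statement has the wrong truth value — contradiction.
So Nadia is a knave.
Consider Dana. Suppose Dana is a knight.
Then Nadia's statement comes out true, contradicting Nadia being a knave.
So Dana is a knave.
Consider Yusuf. Suppose Yusuf is a knight.
Then Dana's statement comes out true, contradicting Dana being a knave.
So Yusuf is a knave.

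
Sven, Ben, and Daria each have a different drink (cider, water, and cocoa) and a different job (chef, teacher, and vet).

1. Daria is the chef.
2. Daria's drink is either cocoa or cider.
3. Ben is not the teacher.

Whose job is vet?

Ben

Clue 1 rules out Daria for the one with job vet.
With clues 1–3, Sven is impossible for the one with job vet.
That leaves Ben.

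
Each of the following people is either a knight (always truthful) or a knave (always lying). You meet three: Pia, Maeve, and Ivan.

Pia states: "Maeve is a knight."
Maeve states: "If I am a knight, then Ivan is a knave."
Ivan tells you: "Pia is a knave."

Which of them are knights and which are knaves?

Pia: knight, Maeve: knight, Ivan: knave

Consider Pia. Suppose Pia is a knave.
Then no assignment of the remaining roles makes every statement match its speaker's type — contradiction.
So Pia is a knight.
With that fixed, Ivan's statement is false, so Ivan is a knave.
With that fixed, Maeve's statement is true, so Maeve is a knight.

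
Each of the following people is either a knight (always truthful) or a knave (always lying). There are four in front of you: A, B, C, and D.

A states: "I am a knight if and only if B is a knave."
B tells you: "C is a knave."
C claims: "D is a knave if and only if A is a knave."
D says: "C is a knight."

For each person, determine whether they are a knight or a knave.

A: knight, B: knave, C: knight, D: knight

Consider A. Suppose A is a knave.
Then no assignment of the remaining roles makes every statement match its speaker's type — contradiction.
So A is a knight.
Consider B. Suppose B is a knight.
Then A's statement comes out false, contradicting A being a knight.
So B is a knave.
Consider C. Suppose C is a knave.
Then B's statement comes out true, contradicting B being a knave.
So C is a knight.
With that fixed, D's statement is true, so D is a knight.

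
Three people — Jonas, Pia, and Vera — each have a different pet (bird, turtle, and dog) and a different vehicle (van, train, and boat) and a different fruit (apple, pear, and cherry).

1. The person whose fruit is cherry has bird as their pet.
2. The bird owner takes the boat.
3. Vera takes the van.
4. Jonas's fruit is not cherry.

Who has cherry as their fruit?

Pia

With clues 1–3, Vera is impossible for the one with fruit cherry.
With clues 1–4, Jonas is impossible for the one with fruit cherry.
That leaves Pia.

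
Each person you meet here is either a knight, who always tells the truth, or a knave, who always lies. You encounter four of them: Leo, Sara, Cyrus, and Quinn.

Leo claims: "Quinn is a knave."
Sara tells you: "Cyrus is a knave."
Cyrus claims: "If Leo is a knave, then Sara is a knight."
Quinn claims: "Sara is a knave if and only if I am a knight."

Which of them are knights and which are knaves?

Consider Leo. Suppose Leo is a knave.
Then no assignment of the remaining roles makes every statement match its speaker's type — contradiction.
So Leo is a knight.
With that fixed, Cyrus's statement is true, so Cyrus is a knight.
With that fixed, Sara's statement is false, so Sara is a knave.
Consider Quinn. Suppose Quinn is a knight.
Then Leo's statement comes out false, contradicting Leo being a knight.
So Quinn is a knave.

Leo: knight, Sara: knave, Cyrus: knight, Quinn: knave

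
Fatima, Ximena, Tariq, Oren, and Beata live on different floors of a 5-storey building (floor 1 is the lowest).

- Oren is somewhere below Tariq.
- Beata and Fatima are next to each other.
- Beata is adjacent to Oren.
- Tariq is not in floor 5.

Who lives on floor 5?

Ximena

With clue 1, Oren is ruled out for floor 5.
With clues 1–3, Beata and Fatima are ruled out for floor 5.
With clues 1–4, Tariq is ruled out for floor 5.
So floor 5 is Ximena.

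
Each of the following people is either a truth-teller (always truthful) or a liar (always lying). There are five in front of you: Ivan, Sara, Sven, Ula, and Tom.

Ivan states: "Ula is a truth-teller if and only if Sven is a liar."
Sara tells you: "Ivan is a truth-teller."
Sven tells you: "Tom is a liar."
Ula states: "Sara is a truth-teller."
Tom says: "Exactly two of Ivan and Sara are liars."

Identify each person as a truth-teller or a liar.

Ivan: liar, Sara: liar, Sven: liar, Ula: liar, Tom: truth-teller

Consider Ivan. Suppose Ivan is a truth-teller.
Then no assignment of the remaining roles makes every statement match its speaker's type — contradiction.
So Ivan is a liar.
With that fixed, Sara's statement is false, so Sara is a liar.
With that fixed, Ula's statement is false, so Ula is a liar.
With that fixed, Tom's statement is true, so Tom is a truth-teller.
With that fixed, Sven's statement is false, so Sven is a liar.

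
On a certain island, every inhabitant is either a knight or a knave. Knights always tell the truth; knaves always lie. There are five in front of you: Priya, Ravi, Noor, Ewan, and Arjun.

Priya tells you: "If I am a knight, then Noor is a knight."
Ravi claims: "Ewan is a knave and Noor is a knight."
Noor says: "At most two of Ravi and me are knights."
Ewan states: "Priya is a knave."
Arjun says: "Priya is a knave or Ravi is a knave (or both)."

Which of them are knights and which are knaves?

Regardless of anyone's role, Noor's statement is true, so Noor is a knight.
With that fixed, Priya's statement is true, so Priya is a knight.
With that fixed, Ewan's statement is false, so Ewan is a knave.
With that fixed, Ravi's statement is true, so Ravi is a knight.
With that fixed, Arjun's statement is false, so Arjun is a knave.

Priya: knight, Ravi: knight, Noor: knight, Ewan: knave, Arjun: knave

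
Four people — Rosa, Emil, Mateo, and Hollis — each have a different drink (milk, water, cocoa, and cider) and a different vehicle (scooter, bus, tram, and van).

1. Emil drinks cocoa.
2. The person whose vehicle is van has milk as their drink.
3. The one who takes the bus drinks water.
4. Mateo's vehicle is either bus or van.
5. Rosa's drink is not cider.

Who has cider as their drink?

Clue 1 rules out Emil for the one with drink cider.
With clues 1–4, Mateo is impossible for the one with drink cider.
With clues 1–5, Rosa is impossible for the one with drink cider.
That leaves Hollis.

Hollis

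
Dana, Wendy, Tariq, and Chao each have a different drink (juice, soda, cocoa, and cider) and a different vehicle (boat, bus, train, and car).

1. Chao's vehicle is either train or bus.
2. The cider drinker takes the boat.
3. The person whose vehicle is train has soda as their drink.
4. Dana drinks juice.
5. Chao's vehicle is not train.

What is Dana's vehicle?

With clues 1–4, boat and train are impossible for Dana's vehicle.
With clues 1–5, bus is impossible for Dana's vehicle.
That leaves car.

car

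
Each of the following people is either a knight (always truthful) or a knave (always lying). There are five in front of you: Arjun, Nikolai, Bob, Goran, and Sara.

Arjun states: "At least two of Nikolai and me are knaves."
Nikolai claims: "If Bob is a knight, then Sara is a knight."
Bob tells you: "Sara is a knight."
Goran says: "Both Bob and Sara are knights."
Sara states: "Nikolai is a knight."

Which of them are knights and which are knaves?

Consider Arjun. Suppose Arjun is a knight.
Then Arjun's own statement would have to be true, but it can't be — contradiction.
So Arjun is a knave.
Consider Nikolai. Suppose Nikolai is a knave.
Then Arjun's statement comes out true, contradicting Arjun being a knave.
So Nikolai is a knight.
With that fixed, Sara's statement is true, so Sara is a knight.
With that fixed, Bob's statement is true, so Bob is a knight.
With that fixed, Goran's statement is true, so Goran is a knight.

Arjun: knave, Nikolai: knight, Bob: knight, Goran: knight, Sara: knight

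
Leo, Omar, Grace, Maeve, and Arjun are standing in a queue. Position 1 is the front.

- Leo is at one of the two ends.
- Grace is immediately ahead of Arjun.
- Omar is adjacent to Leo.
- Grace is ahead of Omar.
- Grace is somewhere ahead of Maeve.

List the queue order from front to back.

Grace, Arjun, Maeve, Omar, Leo

From clue 1: Leo is in {1,5}.
From clues 1–4: Omar → position 4, Leo → position 5.
From clues 1–5: Grace → position 1, Arjun → position 2, Maeve → position 3.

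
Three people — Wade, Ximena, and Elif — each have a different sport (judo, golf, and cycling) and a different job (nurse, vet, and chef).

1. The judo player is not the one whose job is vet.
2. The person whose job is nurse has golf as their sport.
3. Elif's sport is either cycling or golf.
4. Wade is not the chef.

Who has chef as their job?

Ximena

With clues 1–3, Elif is impossible for the one with job chef.
With clues 1–4, Wade is impossible for the one with job chef.
That leaves Ximena.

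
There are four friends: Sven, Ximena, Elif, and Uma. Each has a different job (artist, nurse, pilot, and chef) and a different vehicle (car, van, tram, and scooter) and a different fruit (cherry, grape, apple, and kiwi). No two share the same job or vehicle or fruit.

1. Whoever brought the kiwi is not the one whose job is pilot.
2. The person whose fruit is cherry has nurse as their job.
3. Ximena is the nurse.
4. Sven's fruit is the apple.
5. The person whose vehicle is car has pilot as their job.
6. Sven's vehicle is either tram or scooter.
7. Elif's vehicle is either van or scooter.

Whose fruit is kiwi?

With clues 1–3, Ximena is impossible for the one with fruit kiwi.
With clues 1–4, Sven is impossible for the one with fruit kiwi.
With clues 1–7, Uma is impossible for the one with fruit kiwi.
That leaves Elif.

Elif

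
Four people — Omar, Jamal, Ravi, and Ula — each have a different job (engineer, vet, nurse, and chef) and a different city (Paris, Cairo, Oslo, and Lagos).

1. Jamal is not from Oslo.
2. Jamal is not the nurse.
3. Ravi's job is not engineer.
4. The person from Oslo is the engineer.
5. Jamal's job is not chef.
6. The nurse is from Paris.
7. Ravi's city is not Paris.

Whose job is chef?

Ravi

With clues 1–5, Jamal is impossible for the one with job chef.
With clues 1–7, Omar and Ula are impossible for the one with job chef.
That leaves Ravi.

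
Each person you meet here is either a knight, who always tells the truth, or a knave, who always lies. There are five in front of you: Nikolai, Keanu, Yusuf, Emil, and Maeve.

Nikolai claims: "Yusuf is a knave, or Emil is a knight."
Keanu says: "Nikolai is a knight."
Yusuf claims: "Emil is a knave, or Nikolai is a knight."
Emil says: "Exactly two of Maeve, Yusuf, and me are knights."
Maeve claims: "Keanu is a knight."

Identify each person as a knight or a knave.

Nikolai: knave, Keanu: knave, Yusuf: knight, Emil: knave, Maeve: knave

Consider Nikolai. Suppose Nikolai is a knight.
Then no assignment of the remaining roles makes every statement match its speaker's type — contradiction.
So Nikolai is a knave.
With that fixed, Keanu's statement is false, so Keanu is a knave.
With that fixed, Maeve's statement is false, so Maeve is a knave.
Consider Yusuf. Suppose Yusuf is a knave.
Then Nikolai's statement comes out true, contradicting Nikolai being a knave.
So Yusuf is a knight.
Consider Emil. Suppose Emil is a knight.
Then Nikolai's statement comes out true, contradicting Nikolai being a knave.
So Emil is a knave.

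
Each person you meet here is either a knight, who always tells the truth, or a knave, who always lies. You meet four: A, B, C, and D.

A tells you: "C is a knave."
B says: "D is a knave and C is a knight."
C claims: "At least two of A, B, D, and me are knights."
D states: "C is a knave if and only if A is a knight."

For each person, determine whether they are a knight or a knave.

Consider A. Suppose A is a knight.
Then no assignment of the remaining roles makes every statement match its speaker's type — contradiction.
So A is a knave.
Consider B. Suppose B is a knight.
Then no assignment of the remaining roles makes every statement match its speaker's type — contradiction.
So B is a knave.
Consider C. Suppose C is a knave.
Then A's statement comes out true, contradicting A being a knave.
So C is a knight.
With that fixed, D's statement is true, so D is a knight.

A: knave, B: knave, C: knight, D: knight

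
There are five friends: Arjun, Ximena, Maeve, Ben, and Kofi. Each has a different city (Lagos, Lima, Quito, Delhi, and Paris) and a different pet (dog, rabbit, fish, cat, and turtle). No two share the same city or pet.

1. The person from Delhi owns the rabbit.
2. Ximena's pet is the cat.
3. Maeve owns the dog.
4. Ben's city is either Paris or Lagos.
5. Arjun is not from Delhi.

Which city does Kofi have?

Delhi

With clues 1–5, Lagos, Lima, Paris, and Quito are impossible for Kofi's city.
That leaves Delhi.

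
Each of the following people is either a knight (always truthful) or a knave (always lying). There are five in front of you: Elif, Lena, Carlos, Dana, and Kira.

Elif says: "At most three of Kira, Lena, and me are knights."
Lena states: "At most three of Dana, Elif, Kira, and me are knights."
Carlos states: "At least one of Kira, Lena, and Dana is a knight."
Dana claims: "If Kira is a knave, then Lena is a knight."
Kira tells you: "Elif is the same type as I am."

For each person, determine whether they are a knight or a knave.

Elif: knight, Lena: knight, Carlos: knight, Dana: knight, Kira: knave

Regardless of anyone's role, Elif's statement is true, so Elif is a knight.
Consider Lena. Suppose Lena is a knave.
Then Lena's own statement would have to be false, but it can't be — contradiction.
So Lena is a knight.
With that fixed, Carlos's statement is true, so Carlos is a knight.
With that fixed, Dana's statement is true, so Dana is a knight.
Consider Kira. Suppose Kira is a knight.
Then Lena's statement comes out false, contradicting Lena being a knight.
So Kira is a knave.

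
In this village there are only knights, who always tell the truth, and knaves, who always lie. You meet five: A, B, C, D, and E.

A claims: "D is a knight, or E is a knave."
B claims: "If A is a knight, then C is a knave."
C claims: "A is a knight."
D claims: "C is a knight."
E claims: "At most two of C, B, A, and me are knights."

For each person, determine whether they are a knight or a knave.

A: knave, B: knight, C: knave, D: knave, E: knight

Consider A. Suppose A is a knight.
Then no assignment of the remaining roles makes every statement match its speaker's type — contradiction.
So A is a knave.
With that fixed, B's statement is true, so B is a knight.
With that fixed, C's statement is false, so C is a knave.
With that fixed, D's statement is false, so D is a knave.
With that fixed, E's statement is true, so E is a knight.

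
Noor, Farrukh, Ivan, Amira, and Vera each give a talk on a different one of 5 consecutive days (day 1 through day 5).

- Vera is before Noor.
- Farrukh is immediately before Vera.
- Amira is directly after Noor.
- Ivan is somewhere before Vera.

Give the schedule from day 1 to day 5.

Ivan, Farrukh, Vera, Noor, Amira

From clue 1: Noor is in {2,3,4,5}.
From clues 1–2: Noor is in {3,4,5}.
From clues 1–3: Noor is in {3,4}.
From clues 1–4: Ivan → day 1, Farrukh → day 2, Vera → day 3, Noor → day 4, Amira → day 5.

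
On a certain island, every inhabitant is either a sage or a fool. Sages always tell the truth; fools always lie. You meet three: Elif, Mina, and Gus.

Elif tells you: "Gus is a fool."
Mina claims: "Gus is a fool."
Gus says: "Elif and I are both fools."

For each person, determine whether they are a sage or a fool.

Elif: sage, Mina: sage, Gus: fool

Consider Elif. Suppose Elif is a fool.
Then whichever role Gus has, Gus's statement has the wrong truth value — contradiction.
So Elif is a sage.
With that fixed, Gus's statement is false, so Gus is a fool.
With that fixed, Mina's statement is true, so Mina is a sage.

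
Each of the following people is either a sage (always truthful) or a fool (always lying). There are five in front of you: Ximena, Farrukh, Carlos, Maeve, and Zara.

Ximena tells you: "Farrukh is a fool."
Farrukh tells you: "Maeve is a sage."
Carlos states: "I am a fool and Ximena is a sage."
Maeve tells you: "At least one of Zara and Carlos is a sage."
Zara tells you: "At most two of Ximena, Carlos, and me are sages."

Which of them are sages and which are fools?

Consider Ximena. Suppose Ximena is a sage.
Then whichever role Carlos has, Carlos's statement has the wrong truth value — contradiction.
So Ximena is a fool.
With that fixed, Carlos's statement is false, so Carlos is a fool.
With that fixed, Zara's statement is true, so Zara is a sage.
With that fixed, Maeve's statement is true, so Maeve is a sage.
With that fixed, Farrukh's statement is true, so Farrukh is a sage.

Ximena: fool, Farrukh: sage, Carlos: fool, Maeve: sage, Zara: sage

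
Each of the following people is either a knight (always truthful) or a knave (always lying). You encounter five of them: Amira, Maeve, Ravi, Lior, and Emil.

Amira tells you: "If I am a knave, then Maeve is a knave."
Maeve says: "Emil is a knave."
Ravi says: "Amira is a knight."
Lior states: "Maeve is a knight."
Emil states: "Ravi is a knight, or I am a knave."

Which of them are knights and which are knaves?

Amira: knight, Maeve: knave, Ravi: knight, Lior: knave, Emil: knight

Consider Amira. Suppose Amira is a knave.
Then no assignment of the remaining roles makes every statement match its speaker's type — contradiction.
So Amira is a knight.
With that fixed, Ravi's statement is true, so Ravi is a knight.
With that fixed, Emil's statement is true, so Emil is a knight.
With that fixed, Maeve's statement is false, so Maeve is a knave.
With that fixed, Lior's statement is false, so Lior is a knave.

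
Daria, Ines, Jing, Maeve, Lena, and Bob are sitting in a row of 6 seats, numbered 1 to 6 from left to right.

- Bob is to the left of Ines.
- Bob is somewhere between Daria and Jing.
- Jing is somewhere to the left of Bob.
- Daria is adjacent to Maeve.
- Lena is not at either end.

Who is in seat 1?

With clue 1, Ines is ruled out for seat 1.
With clues 1–2, Bob is ruled out for seat 1.
With clues 1–3, Daria is ruled out for seat 1.
With clues 1–4, Maeve is ruled out for seat 1.
With clues 1–5, Lena is ruled out for seat 1.
So seat 1 is Jing.

Jing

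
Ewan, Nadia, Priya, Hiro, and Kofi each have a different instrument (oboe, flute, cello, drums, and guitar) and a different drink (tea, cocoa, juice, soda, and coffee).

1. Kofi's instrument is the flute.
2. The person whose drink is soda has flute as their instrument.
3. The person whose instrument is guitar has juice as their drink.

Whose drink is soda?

Kofi

With clues 1–2, Ewan, Hiro, Nadia, and Priya are impossible for the one with drink soda.
That leaves Kofi.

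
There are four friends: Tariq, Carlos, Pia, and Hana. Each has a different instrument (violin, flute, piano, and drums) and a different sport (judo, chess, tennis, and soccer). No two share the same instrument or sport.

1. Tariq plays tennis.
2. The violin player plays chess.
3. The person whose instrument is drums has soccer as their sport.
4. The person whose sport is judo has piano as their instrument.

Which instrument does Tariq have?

flute

With clues 1–2, violin is impossible for Tariq's instrument.
With clues 1–3, drums is impossible for Tariq's instrument.
With clues 1–4, piano is impossible for Tariq's instrument.
That leaves flute.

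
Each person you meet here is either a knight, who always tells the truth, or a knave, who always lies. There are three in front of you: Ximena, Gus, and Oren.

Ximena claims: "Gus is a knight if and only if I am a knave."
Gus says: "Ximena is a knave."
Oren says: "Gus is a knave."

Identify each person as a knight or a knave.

Ximena: knight, Gus: knave, Oren: knight

Consider Ximena. Suppose Ximena is a knave.
Then no assignment of the remaining roles makes every statement match its speaker's type — contradiction.
So Ximena is a knight.
With that fixed, Gus's statement is false, so Gus is a knave.
With that fixed, Oren's statement is true, so Oren is a knight.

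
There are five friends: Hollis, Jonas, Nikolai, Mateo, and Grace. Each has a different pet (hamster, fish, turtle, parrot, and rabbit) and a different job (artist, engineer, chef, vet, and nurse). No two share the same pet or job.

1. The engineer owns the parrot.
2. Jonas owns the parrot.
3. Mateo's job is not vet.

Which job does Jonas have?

With clues 1–2, artist, chef, nurse, and vet are impossible for Jonas's job.
That leaves engineer.

engineer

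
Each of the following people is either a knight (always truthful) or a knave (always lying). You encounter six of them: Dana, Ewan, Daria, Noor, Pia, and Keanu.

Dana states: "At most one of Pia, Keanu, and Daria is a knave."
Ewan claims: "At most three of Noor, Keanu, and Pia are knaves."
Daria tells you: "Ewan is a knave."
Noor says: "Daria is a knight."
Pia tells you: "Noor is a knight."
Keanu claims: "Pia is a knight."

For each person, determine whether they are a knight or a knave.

Regardless of anyone's role, Ewan's statement is true, so Ewan is a knight.
With that fixed, Daria's statement is false, so Daria is a knave.
With that fixed, Noor's statement is false, so Noor is a knave.
With that fixed, Pia's statement is false, so Pia is a knave.
With that fixed, Keanu's statement is false, so Keanu is a knave.
With that fixed, Dana's statement is false, so Dana is a knave.

Dana: knave, Ewan: knight, Daria: knave, Noor: knave, Pia: knave, Keanu: knave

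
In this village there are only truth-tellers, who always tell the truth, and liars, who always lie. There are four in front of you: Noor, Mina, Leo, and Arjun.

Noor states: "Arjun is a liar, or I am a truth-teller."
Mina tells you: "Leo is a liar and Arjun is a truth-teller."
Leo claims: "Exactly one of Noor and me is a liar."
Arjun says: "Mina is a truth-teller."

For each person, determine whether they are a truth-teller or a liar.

Consider Noor. Suppose Noor is a truth-teller.
Then whichever role Leo has, Leo's statement has the wrong truth value — contradiction.
So Noor is a liar.
Consider Mina. Suppose Mina is a liar.
Then no assignment of the remaining roles makes every statement match its speaker's type — contradiction.
So Mina is a truth-teller.
With that fixed, Arjun's statement is true, so Arjun is a truth-teller.
Consider Leo. Suppose Leo is a truth-teller.
Then Mina's statement comes out false, contradicting Mina being a truth-teller.
So Leo is a liar.

Noor: liar, Mina: truth-teller, Leo: liar, Arjun: truth-teller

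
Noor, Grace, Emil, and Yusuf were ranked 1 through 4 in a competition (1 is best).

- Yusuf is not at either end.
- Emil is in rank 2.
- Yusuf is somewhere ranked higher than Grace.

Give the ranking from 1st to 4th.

From clue 1: Yusuf is in {2,3}.
From clues 1–2: Emil → rank 2, Yusuf → rank 3.
From clues 1–3: Noor → rank 1, Grace → rank 4.

Noor, Emil, Yusuf, Grace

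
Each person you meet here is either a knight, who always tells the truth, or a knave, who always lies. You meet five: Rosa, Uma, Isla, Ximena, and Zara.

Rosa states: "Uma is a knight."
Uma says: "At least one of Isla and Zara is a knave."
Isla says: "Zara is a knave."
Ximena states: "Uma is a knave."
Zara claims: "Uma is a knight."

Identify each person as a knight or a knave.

Rosa: knight, Uma: knight, Isla: knave, Ximena: knave, Zara: knight

Consider Rosa. Suppose Rosa is a knave.
Then no assignment of the remaining roles makes every statement match its speaker's type — contradiction.
So Rosa is a knight.
Consider Uma. Suppose Uma is a knave.
Then Rosa's statement comes out false, contradicting Rosa being a knight.
So Uma is a knight.
With that fixed, Ximena's statement is false, so Ximena is a knave.
With that fixed, Zara's statement is true, so Zara is a knight.
With that fixed, Isla's statement is false, so Isla is a knave.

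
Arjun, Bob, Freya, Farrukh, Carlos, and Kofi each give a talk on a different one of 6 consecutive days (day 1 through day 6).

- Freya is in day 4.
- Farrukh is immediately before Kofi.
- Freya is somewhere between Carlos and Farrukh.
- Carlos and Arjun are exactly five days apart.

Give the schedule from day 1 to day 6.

From clue 1: Freya → day 4.
From clues 1–2: Farrukh is in {1,2,5}.
From clues 1–4: Arjun → day 1, Farrukh → day 2, Kofi → day 3, Bob → day 5, Carlos → day 6.

Arjun, Farrukh, Kofi, Freya, Bob, Carlos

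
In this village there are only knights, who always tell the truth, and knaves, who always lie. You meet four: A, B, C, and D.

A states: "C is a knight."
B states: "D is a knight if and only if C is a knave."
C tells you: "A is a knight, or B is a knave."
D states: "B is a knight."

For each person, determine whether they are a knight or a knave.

A: knave, B: knight, C: knave, D: knight

Consider A. Suppose A is a knight.
Then no assignment of the remaining roles makes every statement match its speaker's type — contradiction.
So A is a knave.
Consider B. Suppose B is a knave.
Then no assignment of the remaining roles makes every statement match its speaker's type — contradiction.
So B is a knight.
With that fixed, C's statement is false, so C is a knave.
With that fixed, D's statement is true, so D is a knight.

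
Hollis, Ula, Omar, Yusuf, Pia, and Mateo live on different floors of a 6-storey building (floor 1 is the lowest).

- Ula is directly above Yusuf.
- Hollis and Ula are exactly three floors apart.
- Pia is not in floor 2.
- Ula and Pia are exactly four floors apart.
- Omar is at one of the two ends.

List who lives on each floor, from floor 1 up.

From clue 1: Ula is in {2,3,4,5,6}.
From clues 1–2: Hollis is in {1,2,3,5,6}.
From clues 1–4: Hollis is in {2,5}.
From clues 1–5: Pia → floor 1, Hollis → floor 2, Mateo → floor 3, Yusuf → floor 4, Ula → floor 5, Omar → floor 6.

Pia, Hollis, Mateo, Yusuf, Ula, Omar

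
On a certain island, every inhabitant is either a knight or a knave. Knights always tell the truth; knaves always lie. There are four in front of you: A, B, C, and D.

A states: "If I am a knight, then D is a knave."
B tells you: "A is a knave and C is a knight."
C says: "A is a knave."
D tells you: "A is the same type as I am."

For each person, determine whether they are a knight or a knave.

Consider A. Suppose A is a knave.
Then A's own statement would have to be false, but it can't be — contradiction.
So A is a knight.
With that fixed, B's statement is false, so B is a knave.
With that fixed, C's statement is false, so C is a knave.
Consider D. Suppose D is a knight.
Then A's statement comes out false, contradicting A being a knight.
So D is a knave.

A: knight, B: knave, C: knave, D: knave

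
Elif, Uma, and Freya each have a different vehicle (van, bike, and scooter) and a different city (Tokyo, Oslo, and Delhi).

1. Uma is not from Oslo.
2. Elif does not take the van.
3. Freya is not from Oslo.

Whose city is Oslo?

Clue 1 rules out Uma for the one with city Oslo.
With clues 1–3, Freya is impossible for the one with city Oslo.
That leaves Elif.

Elif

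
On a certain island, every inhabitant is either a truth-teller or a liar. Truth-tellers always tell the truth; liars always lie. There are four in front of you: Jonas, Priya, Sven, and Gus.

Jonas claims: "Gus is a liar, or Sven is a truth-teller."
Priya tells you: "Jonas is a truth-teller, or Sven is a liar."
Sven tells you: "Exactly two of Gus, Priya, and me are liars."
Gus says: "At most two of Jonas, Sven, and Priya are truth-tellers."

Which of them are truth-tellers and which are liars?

Consider Jonas. Suppose Jonas is a truth-teller.
Then no assignment of the remaining roles makes every statement match its speaker's type — contradiction.
So Jonas is a liar.
With that fixed, Gus's statement is true, so Gus is a truth-teller.
Consider Priya. Suppose Priya is a liar.
Then whichever role Sven has, Sven's statement has the wrong truth value — contradiction.
So Priya is a truth-teller.
With that fixed, Sven's statement is false, so Sven is a liar.

Jonas: liar, Priya: truth-teller, Sven: liar, Gus: truth-teller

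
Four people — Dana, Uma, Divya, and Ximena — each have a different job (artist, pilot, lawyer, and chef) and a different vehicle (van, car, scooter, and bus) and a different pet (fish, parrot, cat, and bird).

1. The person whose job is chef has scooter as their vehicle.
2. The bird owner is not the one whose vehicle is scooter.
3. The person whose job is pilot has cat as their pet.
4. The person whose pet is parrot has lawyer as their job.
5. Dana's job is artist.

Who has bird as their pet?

With clues 1–5, Divya, Uma, and Ximena are impossible for the one with pet bird.
That leaves Dana.

Dana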